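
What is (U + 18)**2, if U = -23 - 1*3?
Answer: 64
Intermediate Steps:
U = -26 (U = -23 - 3 = -26)
(U + 18)**2 = (-26 + 18)**2 = (-8)**2 = 64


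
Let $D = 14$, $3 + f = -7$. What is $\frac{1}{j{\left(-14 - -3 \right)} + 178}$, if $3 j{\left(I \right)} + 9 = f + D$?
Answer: $\frac{3}{529} \approx 0.0056711$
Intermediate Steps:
$f = -10$ ($f = -3 - 7 = -10$)
$j{\left(I \right)} = - \frac{5}{3}$ ($j{\left(I \right)} = -3 + \frac{-10 + 14}{3} = -3 + \frac{1}{3} \cdot 4 = -3 + \frac{4}{3} = - \frac{5}{3}$)
$\frac{1}{j{\left(-14 - -3 \right)} + 178} = \frac{1}{- \frac{5}{3} + 178} = \frac{1}{\frac{529}{3}} = \frac{3}{529}$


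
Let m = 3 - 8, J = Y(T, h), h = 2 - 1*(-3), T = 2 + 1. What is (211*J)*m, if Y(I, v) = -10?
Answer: 10550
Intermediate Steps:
T = 3
h = 5 (h = 2 + 3 = 5)
J = -10
m = -5
(211*J)*m = (211*(-10))*(-5) = -2110*(-5) = 10550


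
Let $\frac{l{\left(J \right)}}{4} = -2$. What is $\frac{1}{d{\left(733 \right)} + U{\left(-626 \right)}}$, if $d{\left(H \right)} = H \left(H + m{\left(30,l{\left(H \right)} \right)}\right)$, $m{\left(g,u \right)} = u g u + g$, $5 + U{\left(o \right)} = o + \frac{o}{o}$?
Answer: $\frac{1}{1966009} \approx 5.0864 \cdot 10^{-7}$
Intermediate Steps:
$l{\left(J \right)} = -8$ ($l{\left(J \right)} = 4 \left(-2\right) = -8$)
$U{\left(o \right)} = -4 + o$ ($U{\left(o \right)} = -5 + \left(o + \frac{o}{o}\right) = -5 + \left(o + 1\right) = -5 + \left(1 + o\right) = -4 + o$)
$m{\left(g,u \right)} = g + g u^{2}$ ($m{\left(g,u \right)} = g u u + g = g u^{2} + g = g + g u^{2}$)
$d{\left(H \right)} = H \left(1950 + H\right)$ ($d{\left(H \right)} = H \left(H + 30 \left(1 + \left(-8\right)^{2}\right)\right) = H \left(H + 30 \left(1 + 64\right)\right) = H \left(H + 30 \cdot 65\right) = H \left(H + 1950\right) = H \left(1950 + H\right)$)
$\frac{1}{d{\left(733 \right)} + U{\left(-626 \right)}} = \frac{1}{733 \left(1950 + 733\right) - 630} = \frac{1}{733 \cdot 2683 - 630} = \frac{1}{1966639 - 630} = \frac{1}{1966009}$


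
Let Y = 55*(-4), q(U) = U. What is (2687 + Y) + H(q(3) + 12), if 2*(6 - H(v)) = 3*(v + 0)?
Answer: 4901/2 ≈ 2450.5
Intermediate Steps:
Y = -220
H(v) = 6 - 3*v/2 (H(v) = 6 - 3*(v + 0)/2 = 6 - 3*v/2)
(2687 + Y) + H(q(3) + 12) = (2687 - 220) + (6 - 3*(3 + 12)/2) = 2467 + (6 - 3/2*15) = 2467 + (6 - 45/2) = 2467 - 33/2 = 4901/2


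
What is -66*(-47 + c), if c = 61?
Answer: -924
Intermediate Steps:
-66*(-47 + c) = -66*(-47 + 61) = -66*14 = -924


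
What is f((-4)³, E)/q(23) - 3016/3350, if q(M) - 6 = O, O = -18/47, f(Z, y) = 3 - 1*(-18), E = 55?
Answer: 418371/147400 ≈ 2.8383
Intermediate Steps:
f(Z, y) = 21 (f(Z, y) = 3 + 18 = 21)
O = -18/47 (O = -18*1/47 = -18/47 ≈ -0.38298)
q(M) = 264/47 (q(M) = 6 - 18/47 = 264/47)
f((-4)³, E)/q(23) - 3016/3350 = 21/(264/47) - 3016/3350 = 21*(47/264) - 3016*1/3350 = 329/88 - 1508/1675 = 418371/147400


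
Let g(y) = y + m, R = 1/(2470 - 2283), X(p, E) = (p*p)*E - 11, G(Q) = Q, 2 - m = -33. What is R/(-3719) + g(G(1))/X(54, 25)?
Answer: 24963419/50690873717 ≈ 0.00049246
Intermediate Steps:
m = 35 (m = 2 - 1*(-33) = 2 + 33 = 35)
X(p, E) = -11 + E*p**2 (X(p, E) = p**2*E - 11 = E*p**2 - 11 = -11 + E*p**2)
R = 1/187 ≈ 0.0053476
g(y) = 35 + y (g(y) = y + 35 = 35 + y)
R/(-3719) + g(G(1))/X(54, 25) = (1/187)/(-3719) + (35 + 1)/(-11 + 25*54**2) = (1/187)*(-1/3719) + 36/(-11 + 25*2916) = -1/695453 + 36/(-11 + 72900) = -1/695453 + 36/72889 = 24963419/50690873717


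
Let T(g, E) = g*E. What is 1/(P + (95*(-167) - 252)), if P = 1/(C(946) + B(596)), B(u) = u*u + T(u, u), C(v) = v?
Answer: -711378/11465279225 ≈ -6.2046e-5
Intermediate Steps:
T(g, E) = E*g
B(u) = 2*u² (B(u) = u*u + u*u = u² + u² = 2*u²)
P = 1/711378 (P = 1/(946 + 2*596²) = 1/(946 + 2*355216) = 1/(946 + 710432) = 1/711378 ≈ 1.4057e-6)
1/(P + (95*(-167) - 252)) = 1/(1/711378 + (95*(-167) - 252)) = 1/(1/711378 + (-15865 - 252)) = 1/(1/711378 - 16117) = 1/(-11465279225/711378) = -711378/11465279225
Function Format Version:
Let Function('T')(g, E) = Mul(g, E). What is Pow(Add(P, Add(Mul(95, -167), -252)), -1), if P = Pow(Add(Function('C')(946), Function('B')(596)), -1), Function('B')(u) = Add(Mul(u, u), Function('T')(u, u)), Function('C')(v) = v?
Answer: Rational(-711378, 11465279225) ≈ -6.2046e-5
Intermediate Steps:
Function('T')(g, E) = Mul(E, g)
Function('B')(u) = Mul(2, Pow(u, 2)) (Function('B')(u) = Add(Mul(u, u), Mul(u, u)) = Add(Pow(u, 2), Pow(u, 2)) = Mul(2, Pow(u, 2)))
P = Rational(1, 711378) (P = Pow(Add(946, Mul(2, Pow(596, 2))), -1) = Pow(Add(946, Mul(2, 355216)), -1) = Pow(Add(946, 710432), -1) = Pow(711378, -1) = Rational(1, 711378) ≈ 1.4057e-6)
Pow(Add(P, Add(Mul(95, -167), -252)), -1) = Pow(Add(Rational(1, 711378), Add(Mul(95, -167), -252)), -1) = Pow(Add(Rational(1, 711378), Add(-15865, -252)), -1) = Pow(Add(Rational(1, 711378), -16117), -1) = Pow(Rational(-11465279225, 711378), -1) = Rational(-711378, 11465279225)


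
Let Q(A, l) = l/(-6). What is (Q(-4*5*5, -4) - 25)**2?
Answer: 5329/9 ≈ 592.11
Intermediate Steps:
Q(A, l) = -l/6 (Q(A, l) = l*(-1/6) = -l/6)
(Q(-4*5*5, -4) - 25)**2 = (-1/6*(-4) - 25)**2 = (2/3 - 25)**2 = (-73/3)**2 = 5329/9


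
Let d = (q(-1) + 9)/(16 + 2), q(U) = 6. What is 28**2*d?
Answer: 1960/3 ≈ 653.33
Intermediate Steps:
d = 5/6 (d = (6 + 9)/(16 + 2) = 15/18 = 15*(1/18) = 5/6 ≈ 0.83333)
28**2*d = 28**2*(5/6) = 784*(5/6) = 1960/3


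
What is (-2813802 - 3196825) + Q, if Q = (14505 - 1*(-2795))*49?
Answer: -5162927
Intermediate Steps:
Q = 847700 (Q = (14505 + 2795)*49 = 17300*49 = 847700)
(-2813802 - 3196825) + Q = (-2813802 - 3196825) + 847700 = -6010627 + 847700 = -5162927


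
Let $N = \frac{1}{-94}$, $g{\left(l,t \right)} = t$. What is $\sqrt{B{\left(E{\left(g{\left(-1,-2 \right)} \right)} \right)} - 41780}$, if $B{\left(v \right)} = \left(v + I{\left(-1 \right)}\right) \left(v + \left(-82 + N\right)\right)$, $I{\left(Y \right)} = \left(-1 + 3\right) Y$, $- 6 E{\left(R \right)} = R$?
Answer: $\frac{i \sqrt{3311687210}}{282} \approx 204.07 i$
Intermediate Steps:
$N = - \frac{1}{94} \approx -0.010638$
$E{\left(R \right)} = - \frac{R}{6}$
$I{\left(Y \right)} = 2 Y$
$B{\left(v \right)} = \left(-2 + v\right) \left(- \frac{7709}{94} + v\right)$ ($B{\left(v \right)} = \left(v + 2 \left(-1\right)\right) \left(v - \frac{7709}{94}\right) = \left(v - 2\right) \left(v - \frac{7709}{94}\right) = \left(-2 + v\right) \left(- \frac{7709}{94} + v\right)$)
$\sqrt{B{\left(E{\left(g{\left(-1,-2 \right)} \right)} \right)} - 41780} = \sqrt{\left(\frac{7709}{47} + \left(\left(- \frac{1}{6}\right) \left(-2\right)\right)^{2} - \frac{7897 \left(\left(- \frac{1}{6}\right) \left(-2\right)\right)}{94}\right) - 41780} = \sqrt{\left(\frac{7709}{47} + \left(\frac{1}{3}\right)^{2} - \frac{7897}{282}\right) - 41780} = \sqrt{\left(\frac{7709}{47} + \frac{1}{9} - \frac{7897}{282}\right) - 41780} = \sqrt{\frac{115165}{846} - 41780} = \sqrt{- \frac{35230715}{846}} = \frac{i \sqrt{3311687210}}{282}$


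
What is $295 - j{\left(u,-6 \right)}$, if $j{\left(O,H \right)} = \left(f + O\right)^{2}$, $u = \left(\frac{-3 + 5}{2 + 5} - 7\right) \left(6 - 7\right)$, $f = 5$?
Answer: $\frac{7731}{49} \approx 157.78$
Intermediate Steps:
$u = \frac{47}{7}$ ($u = \left(\frac{2}{7} - 7\right) \left(-1\right) = \left(- \frac{47}{7}\right) \left(-1\right) = \frac{47}{7} \approx 6.7143$)
$j{\left(O,H \right)} = \left(5 + O\right)^{2}$
$295 - j{\left(u,-6 \right)} = 295 - \left(5 + \frac{47}{7}\right)^{2} = 295 - \left(\frac{82}{7}\right)^{2} = 295 - \frac{6724}{49} = \frac{7731}{49}$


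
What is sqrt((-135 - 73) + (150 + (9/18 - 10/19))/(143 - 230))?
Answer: I*sqrt(2292205182)/3306 ≈ 14.482*I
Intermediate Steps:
sqrt((-135 - 73) + (150 + (9/18 - 10/19))/(143 - 230)) = sqrt(-208 + (150 + (9*(1/18) - 10*1/19))/(-87)) = sqrt(-208 + (150 + (1/2 - 10/19))*(-1/87)) = sqrt(-208 + (150 - 1/38)*(-1/87)) = sqrt(-208 + (5699/38)*(-1/87)) = sqrt(-208 - 5699/3306) = sqrt(-693347/3306) = I*sqrt(2292205182)/3306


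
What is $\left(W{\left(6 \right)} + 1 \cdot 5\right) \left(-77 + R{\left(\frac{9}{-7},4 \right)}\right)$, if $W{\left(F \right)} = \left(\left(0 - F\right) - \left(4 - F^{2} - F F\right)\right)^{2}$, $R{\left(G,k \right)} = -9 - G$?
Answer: $- \frac{2282457}{7} \approx -3.2607 \cdot 10^{5}$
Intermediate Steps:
$W{\left(F \right)} = \left(-4 - F + 2 F^{2}\right)^{2}$ ($W{\left(F \right)} = \left(- F + \left(\left(F^{2} + F^{2}\right) - 4\right)\right)^{2} = \left(- F + \left(2 F^{2} - 4\right)\right)^{2} = \left(- F + \left(-4 + 2 F^{2}\right)\right)^{2} = \left(-4 - F + 2 F^{2}\right)^{2}$)
$\left(W{\left(6 \right)} + 1 \cdot 5\right) \left(-77 + R{\left(\frac{9}{-7},4 \right)}\right) = \left(\left(4 + 6 - 2 \cdot 6^{2}\right)^{2} + 1 \cdot 5\right) \left(-77 - \left(9 + \frac{9}{-7}\right)\right) = \left(\left(4 + 6 - 72\right)^{2} + 5\right) \left(-77 - \left(9 + 9 \left(- \frac{1}{7}\right)\right)\right) = \left(\left(4 + 6 - 72\right)^{2} + 5\right) \left(-77 - \frac{54}{7}\right) = \left(\left(-62\right)^{2} + 5\right) \left(-77 + \left(-9 + \frac{9}{7}\right)\right) = \left(3844 + 5\right) \left(-77 - \frac{54}{7}\right) = 3849 \left(- \frac{593}{7}\right) = - \frac{2282457}{7}$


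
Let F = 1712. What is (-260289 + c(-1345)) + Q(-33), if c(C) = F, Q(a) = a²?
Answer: -257488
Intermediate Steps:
c(C) = 1712
(-260289 + c(-1345)) + Q(-33) = (-260289 + 1712) + (-33)² = -258577 + 1089 = -257488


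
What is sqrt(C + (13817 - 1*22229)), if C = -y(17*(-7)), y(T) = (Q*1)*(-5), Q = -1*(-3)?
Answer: 3*I*sqrt(933) ≈ 91.635*I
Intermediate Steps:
Q = 3
y(T) = -15 (y(T) = (3*1)*(-5) = 3*(-5) = -15)
C = 15 (C = -1*(-15) = 15)
sqrt(C + (13817 - 1*22229)) = sqrt(15 + (13817 - 1*22229)) = sqrt(15 + (13817 - 22229)) = sqrt(15 - 8412) = sqrt(-8397) = 3*I*sqrt(933)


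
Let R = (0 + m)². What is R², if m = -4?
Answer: 256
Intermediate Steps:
R = 16 (R = (0 - 4)² = (-4)² = 16)
R² = 16² = 256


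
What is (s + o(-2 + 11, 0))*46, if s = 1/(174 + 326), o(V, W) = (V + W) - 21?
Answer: -137977/250 ≈ -551.91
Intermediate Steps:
o(V, W) = -21 + V + W
s = 1/500 ≈ 0.0020000
(s + o(-2 + 11, 0))*46 = (1/500 + (-21 + (-2 + 11) + 0))*46 = (1/500 + (-21 + 9 + 0))*46 = (1/500 - 12)*46 = -5999/500*46 = -137977/250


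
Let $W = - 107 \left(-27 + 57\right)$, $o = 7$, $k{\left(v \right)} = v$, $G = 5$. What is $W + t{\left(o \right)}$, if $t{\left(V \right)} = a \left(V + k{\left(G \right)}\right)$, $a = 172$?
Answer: $-1146$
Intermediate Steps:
$W = -3210$ ($W = \left(-107\right) 30 = -3210$)
$t{\left(V \right)} = 860 + 172 V$ ($t{\left(V \right)} = 172 \left(V + 5\right) = 172 \left(5 + V\right) = 860 + 172 V$)
$W + t{\left(o \right)} = -3210 + \left(860 + 172 \cdot 7\right) = -3210 + \left(860 + 1204\right) = -3210 + 2064 = -1146$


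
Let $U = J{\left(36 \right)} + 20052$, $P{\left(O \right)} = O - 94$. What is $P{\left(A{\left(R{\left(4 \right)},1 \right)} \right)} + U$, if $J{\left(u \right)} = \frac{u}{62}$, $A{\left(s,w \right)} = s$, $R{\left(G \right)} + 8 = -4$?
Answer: $\frac{618344}{31} \approx 19947.0$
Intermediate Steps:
$R{\left(G \right)} = -12$ ($R{\left(G \right)} = -8 - 4 = -12$)
$J{\left(u \right)} = \frac{u}{62}$ ($J{\left(u \right)} = u \frac{1}{62} = \frac{u}{62}$)
$P{\left(O \right)} = -94 + O$
$U = \frac{621630}{31}$ ($U = \frac{1}{62} \cdot 36 + 20052 = \frac{18}{31} + 20052 = \frac{621630}{31} \approx 20053.0$)
$P{\left(A{\left(R{\left(4 \right)},1 \right)} \right)} + U = \left(-94 - 12\right) + \frac{621630}{31} = -106 + \frac{621630}{31} = \frac{618344}{31}$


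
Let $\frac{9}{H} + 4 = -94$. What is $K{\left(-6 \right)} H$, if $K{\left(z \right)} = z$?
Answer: $\frac{27}{49} \approx 0.55102$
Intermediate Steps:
$H = - \frac{9}{98}$ ($H = \frac{9}{-4 - 94} = \frac{9}{-98} = 9 \left(- \frac{1}{98}\right) = - \frac{9}{98} \approx -0.091837$)
$K{\left(-6 \right)} H = \left(-6\right) \left(- \frac{9}{98}\right) = \frac{27}{49}$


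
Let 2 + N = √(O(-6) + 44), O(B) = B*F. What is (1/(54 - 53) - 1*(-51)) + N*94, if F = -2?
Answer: -136 + 188*√14 ≈ 567.43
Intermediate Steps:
O(B) = -2*B (O(B) = B*(-2) = -2*B)
N = -2 + 2*√14 (N = -2 + √(-2*(-6) + 44) = -2 + √(12 + 44) = -2 + √56 = -2 + 2*√14 ≈ 5.4833)
(1/(54 - 53) - 1*(-51)) + N*94 = (1/(54 - 53) - 1*(-51)) + (-2 + 2*√14)*94 = (1/1 + 51) + (-188 + 188*√14) = (1 + 51) + (-188 + 188*√14) = 52 + (-188 + 188*√14) = -136 + 188*√14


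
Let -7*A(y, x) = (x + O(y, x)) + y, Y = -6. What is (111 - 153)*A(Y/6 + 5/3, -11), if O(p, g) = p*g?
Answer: -106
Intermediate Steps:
O(p, g) = g*p
A(y, x) = -x/7 - y/7 - x*y/7 (A(y, x) = -((x + x*y) + y)/7 = -(x + y + x*y)/7 = -x/7 - y/7 - x*y/7)
(111 - 153)*A(Y/6 + 5/3, -11) = (111 - 153)*(-1/7*(-11) - (-6/6 + 5/3)/7 - 1/7*(-11)*(-6/6 + 5/3)) = -42*(11/7 - (-6*1/6 + 5*(1/3))/7 - 1/7*(-11)*(-6*1/6 + 5*(1/3))) = -42*(11/7 - (-1 + 5/3)/7 - 1/7*(-11)*(-1 + 5/3)) = -42*(11/7 - 1/7*2/3 - 1/7*(-11)*2/3) = -42*(11/7 - 2/21 + 22/21) = -42*53/21 = -106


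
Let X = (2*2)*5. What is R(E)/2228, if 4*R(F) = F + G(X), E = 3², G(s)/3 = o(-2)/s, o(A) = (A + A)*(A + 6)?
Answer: 33/44560 ≈ 0.00074057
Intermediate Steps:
o(A) = 2*A*(6 + A) (o(A) = (2*A)*(6 + A) = 2*A*(6 + A))
X = 20 (X = 4*5 = 20)
G(s) = -48/s (G(s) = 3*((2*(-2)*(6 - 2))/s) = 3*((2*(-2)*4)/s) = 3*(-16/s) = -48/s)
E = 9
R(F) = -⅗ + F/4 (R(F) = (F - 48/20)/4 = (F - 48*1/20)/4 = (F - 12/5)/4 = (-12/5 + F)/4 = -⅗ + F/4)
R(E)/2228 = (-⅗ + (¼)*9)/2228 = (-⅗ + 9/4)*(1/2228) = (33/20)*(1/2228) = 33/44560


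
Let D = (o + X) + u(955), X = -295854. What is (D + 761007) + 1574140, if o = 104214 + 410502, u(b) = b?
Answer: 2554964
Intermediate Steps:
o = 514716
D = 219817 (D = (514716 - 295854) + 955 = 218862 + 955 = 219817)
(D + 761007) + 1574140 = (219817 + 761007) + 1574140 = 980824 + 1574140 = 2554964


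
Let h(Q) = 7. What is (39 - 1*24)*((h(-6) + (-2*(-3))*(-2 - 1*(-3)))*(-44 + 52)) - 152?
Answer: 1408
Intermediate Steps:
(39 - 1*24)*((h(-6) + (-2*(-3))*(-2 - 1*(-3)))*(-44 + 52)) - 152 = (39 - 1*24)*((7 + (-2*(-3))*(-2 - 1*(-3)))*(-44 + 52)) - 152 = (39 - 24)*((7 + 6*(-2 + 3))*8) - 152 = 15*((7 + 6*1)*8) - 152 = 15*((7 + 6)*8) - 152 = 15*(13*8) - 152 = 15*104 - 152 = 1560 - 152 = 1408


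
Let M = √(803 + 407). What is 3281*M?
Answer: 36091*√10 ≈ 1.1413e+5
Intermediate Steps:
M = 11*√10 (M = √1210 = 11*√10 ≈ 34.785)
3281*M = 3281*(11*√10) = 36091*√10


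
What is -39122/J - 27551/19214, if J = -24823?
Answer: 67791635/476949122 ≈ 0.14214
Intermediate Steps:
-39122/J - 27551/19214 = -39122/(-24823) - 27551/19214 = -39122*(-1/24823) - 27551*1/19214 = 39122/24823 - 27551/19214 = 67791635/476949122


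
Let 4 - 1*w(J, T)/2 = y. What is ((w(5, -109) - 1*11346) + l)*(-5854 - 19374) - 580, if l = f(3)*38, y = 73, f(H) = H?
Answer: 286841780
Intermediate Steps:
w(J, T) = -138 (w(J, T) = 8 - 2*73 = 8 - 146 = -138)
l = 114 (l = 3*38 = 114)
((w(5, -109) - 1*11346) + l)*(-5854 - 19374) - 580 = ((-138 - 1*11346) + 114)*(-5854 - 19374) - 580 = ((-138 - 11346) + 114)*(-25228) - 580 = (-11484 + 114)*(-25228) - 580 = -11370*(-25228) - 580 = 286842360 - 580 = 286841780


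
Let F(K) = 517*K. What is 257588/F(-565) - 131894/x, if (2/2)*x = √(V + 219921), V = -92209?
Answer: -257588/292105 - 65947*√7982/15964 ≈ -369.95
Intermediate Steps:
x = 4*√7982 (x = √(-92209 + 219921) = √127712 = 4*√7982 ≈ 357.37)
257588/F(-565) - 131894/x = 257588/((517*(-565))) - 131894*√7982/31928 = 257588/(-292105) - 65947*√7982/15964 = 257588*(-1/292105) - 65947*√7982/15964 = -257588/292105 - 65947*√7982/15964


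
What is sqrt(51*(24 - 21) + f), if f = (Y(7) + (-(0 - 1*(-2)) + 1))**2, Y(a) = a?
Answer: 3*sqrt(21) ≈ 13.748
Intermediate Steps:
f = 36 (f = (7 + (-(0 - 1*(-2)) + 1))**2 = (7 + (-(0 + 2) + 1))**2 = (7 + (-1*2 + 1))**2 = (7 + (-2 + 1))**2 = (7 - 1)**2 = 6**2 = 36)
sqrt(51*(24 - 21) + f) = sqrt(51*(24 - 21) + 36) = sqrt(51*3 + 36) = sqrt(153 + 36) = sqrt(189) = 3*sqrt(21)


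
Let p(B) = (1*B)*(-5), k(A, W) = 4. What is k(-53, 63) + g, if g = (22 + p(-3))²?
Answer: 1373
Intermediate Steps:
p(B) = -5*B (p(B) = B*(-5) = -5*B)
g = 1369 (g = (22 - 5*(-3))² = (22 + 15)² = 37² = 1369)
k(-53, 63) + g = 4 + 1369 = 1373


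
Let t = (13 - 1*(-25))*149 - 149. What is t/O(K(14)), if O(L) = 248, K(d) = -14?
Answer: 5513/248 ≈ 22.230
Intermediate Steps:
t = 5513 (t = (13 + 25)*149 - 149 = 38*149 - 149 = 5662 - 149 = 5513)
t/O(K(14)) = 5513/248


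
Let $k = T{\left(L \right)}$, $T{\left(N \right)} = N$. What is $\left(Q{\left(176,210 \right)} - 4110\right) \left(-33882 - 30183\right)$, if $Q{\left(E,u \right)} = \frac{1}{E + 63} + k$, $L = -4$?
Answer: $\frac{62991590925}{239} \approx 2.6356 \cdot 10^{8}$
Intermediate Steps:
$k = -4$
$Q{\left(E,u \right)} = -4 + \frac{1}{63 + E}$ ($Q{\left(E,u \right)} = \frac{1}{E + 63} - 4 = \frac{1}{63 + E} - 4 = -4 + \frac{1}{63 + E}$)
$\left(Q{\left(176,210 \right)} - 4110\right) \left(-33882 - 30183\right) = \left(\frac{-251 - 704}{63 + 176} - 4110\right) \left(-33882 - 30183\right) = \left(\frac{-251 - 704}{239} - 4110\right) \left(-33882 - 30183\right) = \left(\frac{1}{239} \left(-955\right) - 4110\right) \left(-33882 - 30183\right) = \left(- \frac{955}{239} - 4110\right) \left(-64065\right) = \left(- \frac{983245}{239}\right) \left(-64065\right) = \frac{62991590925}{239}$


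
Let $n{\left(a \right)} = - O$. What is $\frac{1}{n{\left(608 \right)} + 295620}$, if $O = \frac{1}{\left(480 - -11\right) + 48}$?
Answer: $\frac{539}{159339179} \approx 3.3827 \cdot 10^{-6}$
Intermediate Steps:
$O = \frac{1}{539}$ ($O = \frac{1}{\left(480 + 11\right) + 48} = \frac{1}{491 + 48} = \frac{1}{539} \approx 0.0018553$)
$n{\left(a \right)} = - \frac{1}{539}$ ($n{\left(a \right)} = \left(-1\right) \frac{1}{539} = - \frac{1}{539}$)
$\frac{1}{n{\left(608 \right)} + 295620} = \frac{1}{- \frac{1}{539} + 295620} = \frac{1}{\frac{159339179}{539}} = \frac{539}{159339179}$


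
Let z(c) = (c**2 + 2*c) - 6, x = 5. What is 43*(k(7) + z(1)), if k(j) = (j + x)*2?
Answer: 903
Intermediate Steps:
k(j) = 10 + 2*j (k(j) = (j + 5)*2 = (5 + j)*2 = 10 + 2*j)
z(c) = -6 + c**2 + 2*c
43*(k(7) + z(1)) = 43*((10 + 2*7) + (-6 + 1**2 + 2*1)) = 43*((10 + 14) + (-6 + 1 + 2)) = 43*(24 - 3) = 43*21 = 903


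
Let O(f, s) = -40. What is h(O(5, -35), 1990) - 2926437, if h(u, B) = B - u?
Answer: -2924407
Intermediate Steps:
h(O(5, -35), 1990) - 2926437 = (1990 - 1*(-40)) - 2926437 = (1990 + 40) - 2926437 = 2030 - 2926437 = -2924407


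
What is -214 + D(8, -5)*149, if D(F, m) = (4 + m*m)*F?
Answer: 34354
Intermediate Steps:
D(F, m) = F*(4 + m**2) (D(F, m) = (4 + m**2)*F = F*(4 + m**2))
-214 + D(8, -5)*149 = -214 + (8*(4 + (-5)**2))*149 = -214 + (8*(4 + 25))*149 = -214 + (8*29)*149 = -214 + 232*149 = -214 + 34568 = 34354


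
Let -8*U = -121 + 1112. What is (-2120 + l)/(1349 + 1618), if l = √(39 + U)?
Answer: -2120/2967 + I*√1358/11868 ≈ -0.71453 + 0.0031051*I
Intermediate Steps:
U = -991/8 (U = -(-121 + 1112)/8 = -⅛*991 = -991/8 ≈ -123.88)
l = I*√1358/4 (l = √(39 - 991/8) = √(-679/8) = I*√1358/4 ≈ 9.2128*I)
(-2120 + l)/(1349 + 1618) = (-2120 + I*√1358/4)/(1349 + 1618) = (-2120 + I*√1358/4)/2967 = (-2120 + I*√1358/4)*(1/2967) = -2120/2967 + I*√1358/11868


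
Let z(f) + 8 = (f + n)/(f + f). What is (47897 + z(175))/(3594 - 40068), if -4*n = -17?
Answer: -22348439/17021200 ≈ -1.3130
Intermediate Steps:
n = 17/4 (n = -1/4*(-17) = 17/4 ≈ 4.2500)
z(f) = -8 + (17/4 + f)/(2*f) (z(f) = -8 + (f + 17/4)/(f + f) = -8 + (17/4 + f)/((2*f)) = -8 + (17/4 + f)*(1/(2*f)) = -8 + (17/4 + f)/(2*f))
(47897 + z(175))/(3594 - 40068) = (47897 + (1/8)*(17 - 60*175)/175)/(3594 - 40068) = (47897 + (1/8)*(1/175)*(17 - 10500))/(-36474) = (47897 + (1/8)*(1/175)*(-10483))*(-1/36474) = (47897 - 10483/1400)*(-1/36474) = (67045317/1400)*(-1/36474) = -22348439/17021200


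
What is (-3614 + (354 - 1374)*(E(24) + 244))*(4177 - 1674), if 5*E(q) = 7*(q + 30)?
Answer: -825003818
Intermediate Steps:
E(q) = 42 + 7*q/5 (E(q) = (7*(q + 30))/5 = (7*(30 + q))/5 = (210 + 7*q)/5 = 42 + 7*q/5)
(-3614 + (354 - 1374)*(E(24) + 244))*(4177 - 1674) = (-3614 + (354 - 1374)*((42 + (7/5)*24) + 244))*(4177 - 1674) = (-3614 - 1020*((42 + 168/5) + 244))*2503 = (-3614 - 1020*(378/5 + 244))*2503 = (-3614 - 1020*1598/5)*2503 = (-3614 - 325992)*2503 = -329606*2503 = -825003818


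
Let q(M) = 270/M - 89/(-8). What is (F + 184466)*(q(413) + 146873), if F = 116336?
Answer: 72990704580909/1652 ≈ 4.4183e+10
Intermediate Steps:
q(M) = 89/8 + 270/M (q(M) = 270/M - 89*(-⅛) = 270/M + 89/8 = 89/8 + 270/M)
(F + 184466)*(q(413) + 146873) = (116336 + 184466)*((89/8 + 270/413) + 146873) = 300802*((89/8 + 270*(1/413)) + 146873) = 300802*((89/8 + 270/413) + 146873) = 300802*(38917/3304 + 146873) = 300802*(485307309/3304) = 72990704580909/1652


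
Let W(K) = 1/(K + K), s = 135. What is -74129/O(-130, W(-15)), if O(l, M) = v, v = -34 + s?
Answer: -74129/101 ≈ -733.95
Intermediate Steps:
W(K) = 1/(2*K)
v = 101 (v = -34 + 135 = 101)
O(l, M) = 101
-74129/O(-130, W(-15)) = -74129/101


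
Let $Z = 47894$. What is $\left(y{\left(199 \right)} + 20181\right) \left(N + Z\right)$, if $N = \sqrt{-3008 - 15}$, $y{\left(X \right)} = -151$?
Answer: $959316820 + 20030 i \sqrt{3023} \approx 9.5932 \cdot 10^{8} + 1.1013 \cdot 10^{6} i$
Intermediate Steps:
$N = i \sqrt{3023}$ ($N = \sqrt{-3023} = i \sqrt{3023} \approx 54.982 i$)
$\left(y{\left(199 \right)} + 20181\right) \left(N + Z\right) = \left(-151 + 20181\right) \left(i \sqrt{3023} + 47894\right) = 20030 \left(47894 + i \sqrt{3023}\right) = 959316820 + 20030 i \sqrt{3023}$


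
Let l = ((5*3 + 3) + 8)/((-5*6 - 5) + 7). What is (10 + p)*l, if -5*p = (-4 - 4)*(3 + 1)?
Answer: -533/35 ≈ -15.229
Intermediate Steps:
p = 32/5 (p = -(-4 - 4)*(3 + 1)/5 = -(-8)*4/5 = -⅕*(-32) = 32/5 ≈ 6.4000)
l = -13/14 (l = ((15 + 3) + 8)/((-30 - 5) + 7) = (18 + 8)/(-35 + 7) = 26/(-28) = 26*(-1/28) = -13/14 ≈ -0.92857)
(10 + p)*l = (10 + 32/5)*(-13/14) = (82/5)*(-13/14) = -533/35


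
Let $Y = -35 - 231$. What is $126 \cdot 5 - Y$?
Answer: $896$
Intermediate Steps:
$Y = -266$ ($Y = -35 - 231 = -266$)
$126 \cdot 5 - Y = 126 \cdot 5 - -266 = 630 + 266 = 896$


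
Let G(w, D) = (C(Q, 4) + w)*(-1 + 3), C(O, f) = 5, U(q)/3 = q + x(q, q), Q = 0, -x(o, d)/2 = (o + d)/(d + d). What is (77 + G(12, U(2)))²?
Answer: 12321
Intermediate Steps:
x(o, d) = -(d + o)/d (x(o, d) = -2*(o + d)/(d + d) = -2*(d + o)/(2*d) = -2*(d + o)*1/(2*d) = -(d + o)/d)
U(q) = -6 + 3*q (U(q) = 3*(q + (-q - q)/q) = 3*(q + (-2*q)/q) = 3*(q - 2) = 3*(-2 + q) = -6 + 3*q)
G(w, D) = 10 + 2*w (G(w, D) = (5 + w)*(-1 + 3) = (5 + w)*2 = 10 + 2*w)
(77 + G(12, U(2)))² = (77 + (10 + 2*12))² = (77 + (10 + 24))² = (77 + 34)² = 111² = 12321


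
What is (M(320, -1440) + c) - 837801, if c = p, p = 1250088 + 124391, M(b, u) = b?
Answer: 536998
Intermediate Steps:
p = 1374479
c = 1374479
(M(320, -1440) + c) - 837801 = (320 + 1374479) - 837801 = 1374799 - 837801 = 536998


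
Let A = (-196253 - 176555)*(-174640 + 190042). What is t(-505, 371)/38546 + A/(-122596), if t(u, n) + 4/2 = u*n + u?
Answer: 27663458721473/590698177 ≈ 46832.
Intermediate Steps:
t(u, n) = -2 + u + n*u (t(u, n) = -2 + (u*n + u) = -2 + (n*u + u) = -2 + (u + n*u) = -2 + u + n*u)
A = -5741988816 (A = -372808*15402 = -5741988816)
t(-505, 371)/38546 + A/(-122596) = (-2 - 505 + 371*(-505))/38546 - 5741988816/(-122596) = (-2 - 505 - 187355)*(1/38546) - 5741988816*(-1/122596) = -187862*1/38546 + 1435497204/30649 = -93931/19273 + 1435497204/30649 = 27663458721473/590698177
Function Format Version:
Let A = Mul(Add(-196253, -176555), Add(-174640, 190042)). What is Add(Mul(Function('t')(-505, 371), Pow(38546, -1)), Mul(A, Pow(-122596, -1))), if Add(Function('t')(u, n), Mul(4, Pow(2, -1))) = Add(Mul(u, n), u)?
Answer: Rational(27663458721473, 590698177) ≈ 46832.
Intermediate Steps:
Function('t')(u, n) = Add(-2, u, Mul(n, u)) (Function('t')(u, n) = Add(-2, Add(Mul(u, n), u)) = Add(-2, Add(Mul(n, u), u)) = Add(-2, Add(u, Mul(n, u))) = Add(-2, u, Mul(n, u)))
A = -5741988816 (A = Mul(-372808, 15402) = -5741988816)
Add(Mul(Function('t')(-505, 371), Pow(38546, -1)), Mul(A, Pow(-122596, -1))) = Add(Mul(Add(-2, -505, Mul(371, -505)), Pow(38546, -1)), Mul(-5741988816, Pow(-122596, -1))) = Add(Mul(Add(-2, -505, -187355), Rational(1, 38546)), Mul(-5741988816, Rational(-1, 122596))) = Add(Mul(-187862, Rational(1, 38546)), Rational(1435497204, 30649)) = Add(Rational(-93931, 19273), Rational(1435497204, 30649)) = Rational(27663458721473, 590698177)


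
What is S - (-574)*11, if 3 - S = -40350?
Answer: 46667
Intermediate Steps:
S = 40353 (S = 3 - 1*(-40350) = 3 + 40350 = 40353)
S - (-574)*11 = 40353 - (-574)*11 = 40353 - 1*(-6314) = 40353 + 6314 = 46667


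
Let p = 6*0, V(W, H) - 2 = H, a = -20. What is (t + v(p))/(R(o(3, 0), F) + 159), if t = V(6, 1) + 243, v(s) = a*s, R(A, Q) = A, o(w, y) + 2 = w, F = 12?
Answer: 123/80 ≈ 1.5375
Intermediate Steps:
o(w, y) = -2 + w
V(W, H) = 2 + H
p = 0
v(s) = -20*s
t = 246 (t = (2 + 1) + 243 = 3 + 243 = 246)
(t + v(p))/(R(o(3, 0), F) + 159) = (246 - 20*0)/((-2 + 3) + 159) = (246 + 0)/(1 + 159) = 246/160 = 246*(1/160) = 123/80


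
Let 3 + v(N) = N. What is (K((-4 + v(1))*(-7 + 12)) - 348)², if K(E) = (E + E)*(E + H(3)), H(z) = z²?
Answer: 831744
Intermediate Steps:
v(N) = -3 + N
K(E) = 2*E*(9 + E) (K(E) = (E + E)*(E + 3²) = (2*E)*(E + 9) = (2*E)*(9 + E) = 2*E*(9 + E))
(K((-4 + v(1))*(-7 + 12)) - 348)² = (2*((-4 + (-3 + 1))*(-7 + 12))*(9 + (-4 + (-3 + 1))*(-7 + 12)) - 348)² = (2*((-4 - 2)*5)*(9 + (-4 - 2)*5) - 348)² = (2*(-6*5)*(9 - 6*5) - 348)² = (2*(-30)*(9 - 30) - 348)² = (2*(-30)*(-21) - 348)² = (1260 - 348)² = 912² = 831744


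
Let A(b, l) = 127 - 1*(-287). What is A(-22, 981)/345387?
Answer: 138/115129 ≈ 0.0011987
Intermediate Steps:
A(b, l) = 414 (A(b, l) = 127 + 287 = 414)
A(-22, 981)/345387 = 414/345387 = 414*(1/345387) = 138/115129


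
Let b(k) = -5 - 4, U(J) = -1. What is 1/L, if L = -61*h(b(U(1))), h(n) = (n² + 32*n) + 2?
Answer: 1/12505 ≈ 7.9968e-5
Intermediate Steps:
b(k) = -9
h(n) = 2 + n² + 32*n
L = 12505 (L = -61*(2 + (-9)² + 32*(-9)) = -61*(2 + 81 - 288) = -61*(-205) = 12505)
1/L = 1/12505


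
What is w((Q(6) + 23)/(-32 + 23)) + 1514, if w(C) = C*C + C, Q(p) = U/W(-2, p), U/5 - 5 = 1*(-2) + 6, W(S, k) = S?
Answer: 490519/324 ≈ 1513.9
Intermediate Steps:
U = 45 (U = 25 + 5*(1*(-2) + 6) = 25 + 5*(-2 + 6) = 25 + 5*4 = 25 + 20 = 45)
Q(p) = -45/2 (Q(p) = 45/(-2) = 45*(-½) = -45/2)
w(C) = C + C² (w(C) = C² + C = C + C²)
w((Q(6) + 23)/(-32 + 23)) + 1514 = ((-45/2 + 23)/(-32 + 23))*(1 + (-45/2 + 23)/(-32 + 23)) + 1514 = ((½)/(-9))*(1 + (½)/(-9)) + 1514 = ((½)*(-⅑))*(1 + (½)*(-⅑)) + 1514 = -(1 - 1/18)/18 + 1514 = -1/18*17/18 + 1514 = -17/324 + 1514 = 490519/324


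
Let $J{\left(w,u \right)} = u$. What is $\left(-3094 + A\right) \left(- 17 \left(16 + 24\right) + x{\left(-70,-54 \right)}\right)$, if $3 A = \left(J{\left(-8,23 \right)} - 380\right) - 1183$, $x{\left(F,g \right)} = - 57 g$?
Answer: $- \frac{25951156}{3} \approx -8.6504 \cdot 10^{6}$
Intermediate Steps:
$A = - \frac{1540}{3}$ ($A = \frac{\left(23 - 380\right) - 1183}{3} = \frac{-357 - 1183}{3} = \frac{1}{3} \left(-1540\right) = - \frac{1540}{3} \approx -513.33$)
$\left(-3094 + A\right) \left(- 17 \left(16 + 24\right) + x{\left(-70,-54 \right)}\right) = \left(-3094 - \frac{1540}{3}\right) \left(- 17 \left(16 + 24\right) - -3078\right) = - \frac{10822 \left(\left(-17\right) 40 + 3078\right)}{3} = - \frac{10822 \left(-680 + 3078\right)}{3} = \left(- \frac{10822}{3}\right) 2398 = - \frac{25951156}{3}$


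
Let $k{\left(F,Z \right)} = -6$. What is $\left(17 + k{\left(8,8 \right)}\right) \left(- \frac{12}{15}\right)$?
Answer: $- \frac{44}{5} \approx -8.8$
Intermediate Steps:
$\left(17 + k{\left(8,8 \right)}\right) \left(- \frac{12}{15}\right) = \left(17 - 6\right) \left(- \frac{12}{15}\right) = 11 \left(\left(-12\right) \frac{1}{15}\right) = 11 \left(- \frac{4}{5}\right) = - \frac{44}{5}$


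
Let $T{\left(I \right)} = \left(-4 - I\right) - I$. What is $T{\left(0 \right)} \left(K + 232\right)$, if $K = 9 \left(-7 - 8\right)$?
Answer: $-388$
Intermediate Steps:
$T{\left(I \right)} = -4 - 2 I$
$K = -135$ ($K = 9 \left(-15\right) = -135$)
$T{\left(0 \right)} \left(K + 232\right) = \left(-4 - 0\right) \left(-135 + 232\right) = \left(-4 + 0\right) 97 = \left(-4\right) 97 = -388$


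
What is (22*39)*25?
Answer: 21450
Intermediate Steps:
(22*39)*25 = 858*25 = 21450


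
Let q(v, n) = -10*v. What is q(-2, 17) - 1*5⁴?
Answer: -605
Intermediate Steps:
q(-2, 17) - 1*5⁴ = -10*(-2) - 1*5⁴ = 20 - 1*625 = 20 - 625 = -605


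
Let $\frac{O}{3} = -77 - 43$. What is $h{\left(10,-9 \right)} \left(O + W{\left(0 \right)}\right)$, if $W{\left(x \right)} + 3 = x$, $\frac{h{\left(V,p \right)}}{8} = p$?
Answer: $26136$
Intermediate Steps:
$h{\left(V,p \right)} = 8 p$
$O = -360$ ($O = 3 \left(-77 - 43\right) = 3 \left(-120\right) = -360$)
$W{\left(x \right)} = -3 + x$
$h{\left(10,-9 \right)} \left(O + W{\left(0 \right)}\right) = 8 \left(-9\right) \left(-360 + \left(-3 + 0\right)\right) = - 72 \left(-360 - 3\right) = \left(-72\right) \left(-363\right) = 26136$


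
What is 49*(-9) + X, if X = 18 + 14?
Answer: -409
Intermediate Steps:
X = 32
49*(-9) + X = 49*(-9) + 32 = -441 + 32 = -409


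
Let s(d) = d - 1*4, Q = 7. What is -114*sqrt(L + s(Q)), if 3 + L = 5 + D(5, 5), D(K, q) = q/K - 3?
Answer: -114*sqrt(3) ≈ -197.45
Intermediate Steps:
D(K, q) = -3 + q/K (D(K, q) = q/K - 3 = -3 + q/K)
s(d) = -4 + d (s(d) = d - 4 = -4 + d)
L = 0 (L = -3 + (5 + (-3 + 5/5)) = -3 + (5 + (-3 + 5*(1/5))) = -3 + (5 + (-3 + 1)) = -3 + (5 - 2) = -3 + 3 = 0)
-114*sqrt(L + s(Q)) = -114*sqrt(0 + (-4 + 7)) = -114*sqrt(0 + 3) = -114*sqrt(3)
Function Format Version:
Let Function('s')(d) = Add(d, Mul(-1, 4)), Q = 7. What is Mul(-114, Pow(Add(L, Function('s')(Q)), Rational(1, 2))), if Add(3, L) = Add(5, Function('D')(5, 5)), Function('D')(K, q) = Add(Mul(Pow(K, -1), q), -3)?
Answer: Mul(-114, Pow(3, Rational(1, 2))) ≈ -197.45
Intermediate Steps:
Function('D')(K, q) = Add(-3, Mul(q, Pow(K, -1))) (Function('D')(K, q) = Add(Mul(q, Pow(K, -1)), -3) = Add(-3, Mul(q, Pow(K, -1))))
Function('s')(d) = Add(-4, d) (Function('s')(d) = Add(d, -4) = Add(-4, d))
L = 0 (L = Add(-3, Add(5, Add(-3, Mul(5, Pow(5, -1))))) = Add(-3, Add(5, Add(-3, Mul(5, Rational(1, 5))))) = Add(-3, Add(5, Add(-3, 1))) = Add(-3, Add(5, -2)) = Add(-3, 3) = 0)
Mul(-114, Pow(Add(L, Function('s')(Q)), Rational(1, 2))) = Mul(-114, Pow(Add(0, Add(-4, 7)), Rational(1, 2))) = Mul(-114, Pow(Add(0, 3), Rational(1, 2))) = Mul(-114, Pow(3, Rational(1, 2)))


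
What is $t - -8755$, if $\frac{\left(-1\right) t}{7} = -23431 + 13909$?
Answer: $75409$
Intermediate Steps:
$t = 66654$ ($t = - 7 \left(-23431 + 13909\right) = \left(-7\right) \left(-9522\right) = 66654$)
$t - -8755 = 66654 - -8755 = 66654 + 8755 = 75409$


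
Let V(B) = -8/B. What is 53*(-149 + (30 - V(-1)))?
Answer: -6731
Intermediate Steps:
53*(-149 + (30 - V(-1))) = 53*(-149 + (30 - (-8)/(-1))) = 53*(-149 + (30 - (-8)*(-1))) = 53*(-149 + (30 - 1*8)) = 53*(-149 + (30 - 8)) = 53*(-149 + 22) = 53*(-127) = -6731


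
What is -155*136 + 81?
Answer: -20999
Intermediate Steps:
-155*136 + 81 = -21080 + 81 = -20999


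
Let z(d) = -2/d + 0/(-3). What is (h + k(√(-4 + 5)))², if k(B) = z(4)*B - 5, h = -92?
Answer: 38025/4 ≈ 9506.3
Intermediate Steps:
z(d) = -2/d (z(d) = -2/d + 0*(-⅓) = -2/d + 0 = -2/d)
k(B) = -5 - B/2 (k(B) = (-2/4)*B - 5 = (-2*¼)*B - 5 = -B/2 - 5 = -5 - B/2)
(h + k(√(-4 + 5)))² = (-92 + (-5 - √(-4 + 5)/2))² = (-92 + (-5 - √1/2))² = (-92 + (-5 - ½*1))² = (-92 + (-5 - ½))² = (-92 - 11/2)² = (-195/2)² = 38025/4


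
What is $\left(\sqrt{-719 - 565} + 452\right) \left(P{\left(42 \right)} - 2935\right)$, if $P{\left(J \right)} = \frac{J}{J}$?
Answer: $-1326168 - 5868 i \sqrt{321} \approx -1.3262 \cdot 10^{6} - 1.0513 \cdot 10^{5} i$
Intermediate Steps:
$P{\left(J \right)} = 1$
$\left(\sqrt{-719 - 565} + 452\right) \left(P{\left(42 \right)} - 2935\right) = \left(\sqrt{-719 - 565} + 452\right) \left(1 - 2935\right) = \left(\sqrt{-1284} + 452\right) \left(-2934\right) = \left(2 i \sqrt{321} + 452\right) \left(-2934\right) = \left(452 + 2 i \sqrt{321}\right) \left(-2934\right) = -1326168 - 5868 i \sqrt{321}$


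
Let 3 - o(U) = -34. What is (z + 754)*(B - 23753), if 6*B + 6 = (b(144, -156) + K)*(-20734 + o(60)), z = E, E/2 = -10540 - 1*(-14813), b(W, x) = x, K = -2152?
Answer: 73820535600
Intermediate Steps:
E = 8546 (E = 2*(-10540 - 1*(-14813)) = 2*(-10540 + 14813) = 2*4273 = 8546)
z = 8546
o(U) = 37 (o(U) = 3 - 1*(-34) = 3 + 34 = 37)
B = 7961445 (B = -1 + ((-156 - 2152)*(-20734 + 37))/6 = -1 + (-2308*(-20697))/6 = -1 + (⅙)*47768676 = -1 + 7961446 = 7961445)
(z + 754)*(B - 23753) = (8546 + 754)*(7961445 - 23753) = 9300*7937692 = 73820535600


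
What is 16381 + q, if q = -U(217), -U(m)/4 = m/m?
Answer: 16385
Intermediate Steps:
U(m) = -4 (U(m) = -4*m/m = -4*1 = -4)
q = 4 (q = -1*(-4) = 4)
16381 + q = 16381 + 4 = 16385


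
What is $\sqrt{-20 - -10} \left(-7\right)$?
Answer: $- 7 i \sqrt{10} \approx - 22.136 i$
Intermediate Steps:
$\sqrt{-20 - -10} \left(-7\right) = \sqrt{-20 + 10} \left(-7\right) = \sqrt{-10} \left(-7\right) = i \sqrt{10} \left(-7\right) = - 7 i \sqrt{10}$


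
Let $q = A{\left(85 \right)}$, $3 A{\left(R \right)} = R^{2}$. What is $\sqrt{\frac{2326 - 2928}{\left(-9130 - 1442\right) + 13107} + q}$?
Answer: $\frac{\sqrt{10174205}}{65} \approx 49.072$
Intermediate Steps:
$A{\left(R \right)} = \frac{R^{2}}{3}$
$q = \frac{7225}{3}$ ($q = \frac{85^{2}}{3} = \frac{1}{3} \cdot 7225 = \frac{7225}{3} \approx 2408.3$)
$\sqrt{\frac{2326 - 2928}{\left(-9130 - 1442\right) + 13107} + q} = \sqrt{\frac{2326 - 2928}{\left(-9130 - 1442\right) + 13107} + \frac{7225}{3}} = \sqrt{- \frac{602}{\left(-9130 - 1442\right) + 13107} + \frac{7225}{3}} = \sqrt{- \frac{602}{-10572 + 13107} + \frac{7225}{3}} = \sqrt{- \frac{602}{2535} + \frac{7225}{3}} = \sqrt{\frac{2034841}{845}} = \frac{\sqrt{10174205}}{65}$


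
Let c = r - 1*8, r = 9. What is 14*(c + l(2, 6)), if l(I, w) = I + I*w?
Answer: 210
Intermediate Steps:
c = 1 (c = 9 - 1*8 = 9 - 8 = 1)
14*(c + l(2, 6)) = 14*(1 + 2*(1 + 6)) = 14*(1 + 2*7) = 14*(1 + 14) = 14*15 = 210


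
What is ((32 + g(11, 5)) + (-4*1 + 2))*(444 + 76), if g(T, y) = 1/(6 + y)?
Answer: 172120/11 ≈ 15647.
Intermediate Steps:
((32 + g(11, 5)) + (-4*1 + 2))*(444 + 76) = ((32 + 1/(6 + 5)) + (-4*1 + 2))*(444 + 76) = ((32 + 1/11) + (-4 + 2))*520 = ((32 + 1/11) - 2)*520 = (353/11 - 2)*520 = (331/11)*520 = 172120/11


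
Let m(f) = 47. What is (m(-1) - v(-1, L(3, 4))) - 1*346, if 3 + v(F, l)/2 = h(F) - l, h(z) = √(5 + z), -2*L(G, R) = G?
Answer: -300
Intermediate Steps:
L(G, R) = -G/2
v(F, l) = -6 - 2*l + 2*√(5 + F) (v(F, l) = -6 + 2*(√(5 + F) - l) = -6 + (-2*l + 2*√(5 + F)) = -6 - 2*l + 2*√(5 + F))
(m(-1) - v(-1, L(3, 4))) - 1*346 = (47 - (-6 - (-1)*3 + 2*√(5 - 1))) - 1*346 = (47 - (-6 - 2*(-3/2) + 2*√4)) - 346 = (47 - (-6 + 3 + 2*2)) - 346 = (47 - (-6 + 3 + 4)) - 346 = (47 - 1*1) - 346 = (47 - 1) - 346 = 46 - 346 = -300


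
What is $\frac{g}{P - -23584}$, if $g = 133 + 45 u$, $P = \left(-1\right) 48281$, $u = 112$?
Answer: $- \frac{5173}{24697} \approx -0.20946$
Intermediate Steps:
$P = -48281$
$g = 5173$ ($g = 133 + 45 \cdot 112 = 133 + 5040 = 5173$)
$\frac{g}{P - -23584} = \frac{5173}{-48281 - -23584} = \frac{5173}{-48281 + 23584} = \frac{5173}{-24697} = 5173 \left(- \frac{1}{24697}\right) = - \frac{5173}{24697}$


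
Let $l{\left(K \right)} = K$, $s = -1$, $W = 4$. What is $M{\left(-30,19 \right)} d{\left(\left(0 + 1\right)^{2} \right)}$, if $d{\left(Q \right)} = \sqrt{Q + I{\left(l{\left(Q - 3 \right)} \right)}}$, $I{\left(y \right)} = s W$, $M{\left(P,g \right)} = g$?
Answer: $19 i \sqrt{3} \approx 32.909 i$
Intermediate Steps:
$I{\left(y \right)} = -4$ ($I{\left(y \right)} = \left(-1\right) 4 = -4$)
$d{\left(Q \right)} = \sqrt{-4 + Q}$ ($d{\left(Q \right)} = \sqrt{Q - 4} = \sqrt{-4 + Q}$)
$M{\left(-30,19 \right)} d{\left(\left(0 + 1\right)^{2} \right)} = 19 \sqrt{-4 + \left(0 + 1\right)^{2}} = 19 \sqrt{-4 + 1^{2}} = 19 \sqrt{-4 + 1} = 19 \sqrt{-3} = 19 i \sqrt{3}$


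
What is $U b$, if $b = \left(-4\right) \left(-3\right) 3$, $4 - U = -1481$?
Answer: $53460$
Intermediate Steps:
$U = 1485$ ($U = 4 - -1481 = 4 + 1481 = 1485$)
$b = 36$ ($b = 12 \cdot 3 = 36$)
$U b = 1485 \cdot 36 = 53460$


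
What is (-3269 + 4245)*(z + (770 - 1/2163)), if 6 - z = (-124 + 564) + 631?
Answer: -622771936/2163 ≈ -2.8792e+5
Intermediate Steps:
z = -1065 (z = 6 - ((-124 + 564) + 631) = 6 - (440 + 631) = 6 - 1*1071 = 6 - 1071 = -1065)
(-3269 + 4245)*(z + (770 - 1/2163)) = (-3269 + 4245)*(-1065 + (770 - 1/2163)) = 976*(-1065 + (770 - 1*1/2163)) = 976*(-1065 + (770 - 1/2163)) = 976*(-1065 + 1665509/2163) = 976*(-638086/2163) = -622771936/2163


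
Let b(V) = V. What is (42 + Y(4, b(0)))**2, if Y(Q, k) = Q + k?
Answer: 2116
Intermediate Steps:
(42 + Y(4, b(0)))**2 = (42 + (4 + 0))**2 = (42 + 4)**2 = 46**2 = 2116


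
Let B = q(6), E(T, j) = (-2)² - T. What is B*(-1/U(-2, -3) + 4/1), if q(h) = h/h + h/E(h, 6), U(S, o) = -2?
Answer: -9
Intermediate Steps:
E(T, j) = 4 - T
q(h) = 1 + h/(4 - h) (q(h) = h/h + h/(4 - h) = 1 + h/(4 - h))
B = -2 (B = -4/(-4 + 6) = -4/2 = -4*½ = -2)
B*(-1/U(-2, -3) + 4/1) = -2*(-1/(-2) + 4/1) = -2*(-1*(-½) + 4*1) = -2*(½ + 4) = -2*9/2 = -9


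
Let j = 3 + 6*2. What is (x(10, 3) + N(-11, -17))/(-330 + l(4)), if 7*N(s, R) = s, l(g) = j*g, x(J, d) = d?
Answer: -1/189 ≈ -0.0052910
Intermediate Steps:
j = 15 (j = 3 + 12 = 15)
l(g) = 15*g
N(s, R) = s/7
(x(10, 3) + N(-11, -17))/(-330 + l(4)) = (3 + (⅐)*(-11))/(-330 + 15*4) = (3 - 11/7)/(-330 + 60) = (10/7)/(-270) = (10/7)*(-1/270) = -1/189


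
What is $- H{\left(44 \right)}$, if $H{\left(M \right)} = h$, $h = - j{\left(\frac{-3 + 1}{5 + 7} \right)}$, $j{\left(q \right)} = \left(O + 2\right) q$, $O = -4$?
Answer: $\frac{1}{3} \approx 0.33333$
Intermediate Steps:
$j{\left(q \right)} = - 2 q$ ($j{\left(q \right)} = \left(-4 + 2\right) q = - 2 q$)
$h = - \frac{1}{3}$ ($h = - \left(-2\right) \frac{-3 + 1}{5 + 7} = - \left(-2\right) \left(- \frac{2}{12}\right) = - \left(-2\right) \left(\left(-2\right) \frac{1}{12}\right) = - \frac{\left(-2\right) \left(-1\right)}{6} = \left(-1\right) \frac{1}{3} = - \frac{1}{3} \approx -0.33333$)
$H{\left(M \right)} = - \frac{1}{3}$
$- H{\left(44 \right)} = \left(-1\right) \left(- \frac{1}{3}\right) = \frac{1}{3}$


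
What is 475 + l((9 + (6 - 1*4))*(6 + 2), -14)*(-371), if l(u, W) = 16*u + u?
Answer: -554541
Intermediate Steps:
l(u, W) = 17*u
475 + l((9 + (6 - 1*4))*(6 + 2), -14)*(-371) = 475 + (17*((9 + (6 - 1*4))*(6 + 2)))*(-371) = 475 + (17*((9 + (6 - 4))*8))*(-371) = 475 + (17*((9 + 2)*8))*(-371) = 475 + (17*(11*8))*(-371) = 475 + (17*88)*(-371) = 475 + 1496*(-371) = 475 - 555016 = -554541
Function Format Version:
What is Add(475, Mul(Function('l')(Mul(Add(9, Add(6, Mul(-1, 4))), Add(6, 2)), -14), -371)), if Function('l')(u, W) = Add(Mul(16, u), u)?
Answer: -554541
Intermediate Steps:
Function('l')(u, W) = Mul(17, u)
Add(475, Mul(Function('l')(Mul(Add(9, Add(6, Mul(-1, 4))), Add(6, 2)), -14), -371)) = Add(475, Mul(Mul(17, Mul(Add(9, Add(6, Mul(-1, 4))), Add(6, 2))), -371)) = Add(475, Mul(Mul(17, Mul(Add(9, Add(6, -4)), 8)), -371)) = Add(475, Mul(Mul(17, Mul(Add(9, 2), 8)), -371)) = Add(475, Mul(Mul(17, Mul(11, 8)), -371)) = Add(475, Mul(Mul(17, 88), -371)) = Add(475, Mul(1496, -371)) = Add(475, -555016) = -554541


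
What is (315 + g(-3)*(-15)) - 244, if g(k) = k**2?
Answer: -64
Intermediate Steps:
(315 + g(-3)*(-15)) - 244 = (315 + (-3)**2*(-15)) - 244 = (315 + 9*(-15)) - 244 = (315 - 135) - 244 = 180 - 244 = -64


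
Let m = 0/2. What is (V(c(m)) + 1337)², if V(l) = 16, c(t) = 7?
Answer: 1830609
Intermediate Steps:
m = 0 (m = 0*(½) = 0)
(V(c(m)) + 1337)² = (16 + 1337)² = 1353² = 1830609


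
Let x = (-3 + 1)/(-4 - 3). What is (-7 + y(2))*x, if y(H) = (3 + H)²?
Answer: 36/7 ≈ 5.1429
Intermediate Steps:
x = 2/7 (x = -2/(-7) = -2*(-⅐) = 2/7 ≈ 0.28571)
(-7 + y(2))*x = (-7 + (3 + 2)²)*(2/7) = (-7 + 5²)*(2/7) = (-7 + 25)*(2/7) = 18*(2/7) = 36/7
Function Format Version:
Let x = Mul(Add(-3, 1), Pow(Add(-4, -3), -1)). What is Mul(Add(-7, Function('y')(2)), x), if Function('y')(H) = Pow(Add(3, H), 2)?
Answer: Rational(36, 7) ≈ 5.1429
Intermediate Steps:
x = Rational(2, 7) (x = Mul(-2, Pow(-7, -1)) = Mul(-2, Rational(-1, 7)) = Rational(2, 7) ≈ 0.28571)
Mul(Add(-7, Function('y')(2)), x) = Mul(Add(-7, Pow(Add(3, 2), 2)), Rational(2, 7)) = Mul(Add(-7, Pow(5, 2)), Rational(2, 7)) = Mul(Add(-7, 25), Rational(2, 7)) = Mul(18, Rational(2, 7)) = Rational(36, 7)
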